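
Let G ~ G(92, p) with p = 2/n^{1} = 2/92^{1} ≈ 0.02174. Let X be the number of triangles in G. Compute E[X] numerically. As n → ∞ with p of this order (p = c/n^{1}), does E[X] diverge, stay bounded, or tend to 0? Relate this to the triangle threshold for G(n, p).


Number of potential triangles: C(92, 3) = 125580.
Each occurs with probability p³ ≈ (0.02174)³ ≈ 1.027369e-05.
By linearity: E[X] = C(92, 3)·p³ ≈ 125580 · 1.027369e-05 ≈ 1.2902.
Here α = 1, so p = 2/n is exactly at the triangle threshold p ~ 1/n. Asymptotically E[X] → c³/6 = 2³/6 = 4/3 ≈ 1.3333, a bounded constant. In this regime the triangle count is asymptotically Poisson(c³/6).

E[X] ≈ 1.2902; in regime p = Θ(1/n^{1}) E[X] stays bounded (at the triangle threshold p ~ 1/n).


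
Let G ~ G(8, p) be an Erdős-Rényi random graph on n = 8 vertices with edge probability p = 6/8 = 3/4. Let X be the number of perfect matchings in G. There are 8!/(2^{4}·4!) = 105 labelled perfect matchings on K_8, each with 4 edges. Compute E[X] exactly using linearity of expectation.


K_8 has 8!/(2^{4}·4!) = 105 labelled perfect matchings.
For each such perfect matching H, let X_H = 1 if all 4 edges of H are present in G. Then P[X_H = 1] = p^{4} = (3/4)^{4} = 81/256.
By linearity of expectation: E[X] = Σ_H E[X_H] = 105 · p^{4} = 105 · 81/256 = 8505/256.
Numerically: E[X] ≈ 33.223.

E[X] = 105 · (3/4)^{4} = 8505/256 ≈ 33.223.


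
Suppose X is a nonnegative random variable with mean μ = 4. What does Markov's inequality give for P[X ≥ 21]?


μ = E[X] = 4, a = 21.
Markov: P[X ≥ 21] ≤ μ/a = (4)/21 = 4/21.
Numerically: ≈ 0.1905.
(Since a = 21 > μ = 4.0000, the bound 4/21 is < 1 and informative.)

P[X ≥ 21] ≤ 4/21 ≈ 0.1905.


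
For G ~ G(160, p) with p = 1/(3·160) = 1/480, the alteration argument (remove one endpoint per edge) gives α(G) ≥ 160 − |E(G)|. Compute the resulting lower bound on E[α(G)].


E[|E(G)|] = C(160, 2)·p = 12720 · (1/480) = 53/2.
E[α(G)] ≥ n − E[|E(G)|] = 160 − 53/2 = 267/2.
Numerically: ≈ 133.500.
(This is only a lower bound; the true E[α(G)] may be larger.)

E[α(G)] ≥ 267/2 ≈ 133.500.


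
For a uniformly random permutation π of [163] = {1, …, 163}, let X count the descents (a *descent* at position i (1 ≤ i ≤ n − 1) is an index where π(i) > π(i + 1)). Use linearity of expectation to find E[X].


Write X = Σ X_I over i = 1, …, 162, with X_I the indicator of one descent.
There are 162 indicators.
For each fixed i, the pair (π(i), π(i+1)) is a uniformly random ordered pair of distinct values from {1, …, 163}; by symmetry P[π(i) > π(i+1)] = 1/2.
By linearity: E[X] = 162 · (1/2) = (163 − 1) · (1/2) = 81 ≈ 81.000000.

E[X] = 81 = 81.000000.


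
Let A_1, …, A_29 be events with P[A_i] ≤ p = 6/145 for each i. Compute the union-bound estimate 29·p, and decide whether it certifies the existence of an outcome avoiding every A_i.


Union bound: P[∪_{i=1}^{29} A_i] ≤ Σ_i P[A_i] ≤ 29·p = 29·(6/145) = 6/5.
Numerically: 6/5 ≈ 1.200.
Is 6/5 < 1? NO.
Since the bound 6/5 is ≥ 1, the union bound is uninformative here; it does NOT by itself certify existence.

29·p = 6/5 ≈ 1.200; existence NOT certified by the union bound.


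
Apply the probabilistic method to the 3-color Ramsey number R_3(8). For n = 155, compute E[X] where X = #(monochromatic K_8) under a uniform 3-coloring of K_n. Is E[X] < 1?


E[X] = C(155, 8) · 3^{1 − 28} = 6876747915675 · 3^{−27} = 6876747915675/7625597484987.
As a reduced fraction: E[X] = 2292249305225/2541865828329 ≈ 0.9017979.
Is E[X] < 1? YES.
Since E[X] < 1, there exists a 3-coloring of K_{155} with no monochromatic K_8; hence R_3(8) > 155.

E[X] = 2292249305225/2541865828329 ≈ 0.9017979; E[X] < 1, so R_3(8) > 155.


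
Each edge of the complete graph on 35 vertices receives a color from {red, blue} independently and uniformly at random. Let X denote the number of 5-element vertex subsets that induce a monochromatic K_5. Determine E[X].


Let X = Σ_S X_S over the C(35, 5) = 324632 subsets S of size 5, where X_S = 1 if the K_5 on S is monochromatic.
For a fixed S, the K_5 on S has C(5, 2) = 10 edges. P[all 10 edges red] = (1/2)^10, and likewise for blue, so P[monochromatic] = 2·(1/2)^10 = 2^{1 − 10} = 1/512.
By linearity of expectation: E[X] = C(35, 5) · 2^{1 − 10} = 324632 · 1/512 = 40579/64.
Numerically: E[X] ≈ 634.047.

E[X] = C(35,5)·2^(1−C(5,2)) = 40579/64 ≈ 634.047.


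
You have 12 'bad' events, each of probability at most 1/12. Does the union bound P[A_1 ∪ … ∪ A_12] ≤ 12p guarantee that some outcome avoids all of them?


Union bound: P[∪_{i=1}^{12} A_i] ≤ Σ_i P[A_i] ≤ 12·p = 12·(1/12) = 1.
Numerically: 1 ≈ 1.000000.
Is 1 < 1? NO.
Since the bound 1 is ≥ 1, the union bound is uninformative here; it does NOT by itself certify existence.

12·p = 1 ≈ 1.000000; existence NOT certified by the union bound.


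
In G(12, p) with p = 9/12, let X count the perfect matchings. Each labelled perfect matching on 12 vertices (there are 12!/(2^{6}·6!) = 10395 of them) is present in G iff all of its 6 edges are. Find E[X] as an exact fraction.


K_12 has 12!/(2^{6}·6!) = 10395 labelled perfect matchings.
For each such perfect matching H, let X_H = 1 if all 6 edges of H are present in G. Then P[X_H = 1] = p^{6} = (3/4)^{6} = 729/4096.
By linearity: E[X] = Σ_H E[X_H] = 10395 · p^{6} = 10395 · 729/4096 = 7577955/4096.
Numerically: E[X] ≈ 1850.09.

E[X] = 10395 · (3/4)^{6} = 7577955/4096 ≈ 1850.09.


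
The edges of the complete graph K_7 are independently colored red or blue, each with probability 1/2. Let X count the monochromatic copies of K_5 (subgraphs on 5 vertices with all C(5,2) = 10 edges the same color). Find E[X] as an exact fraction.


Let X = Σ_S X_S over the C(7, 5) = 21 subsets S of size 5, where X_S = 1 if the K_5 on S is monochromatic.
For a fixed S, the K_5 on S has C(5, 2) = 10 edges. P[all 10 edges red] = (1/2)^10, and likewise for blue, so P[monochromatic] = 2·(1/2)^10 = 2^{1 − 10} = 1/512.
Summing: E[X] = C(7, 5) · 2^{1 − 10} = 21 · 1/512 = 21/512.
Numerically: E[X] ≈ 0.041016.

E[X] = C(7,5)·2^(1−C(5,2)) = 21/512 ≈ 0.041016.


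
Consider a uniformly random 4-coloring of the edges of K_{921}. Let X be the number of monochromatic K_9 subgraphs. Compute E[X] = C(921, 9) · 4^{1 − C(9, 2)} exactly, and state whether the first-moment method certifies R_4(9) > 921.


E[X] = C(921, 9) · 4^{1 − 36} = 1263413444025789313455 · 4^{−35} = 1263413444025789313455/1180591620717411303424.
As a reduced fraction: E[X] = 1263413444025789313455/1180591620717411303424 ≈ 1.0702.
Is E[X] < 1? NO.
Since E[X] ≥ 1, the first-moment bound is inconclusive at n = 921; it does NOT by itself certify R_4(9) > 921.

E[X] = 1263413444025789313455/1180591620717411303424 ≈ 1.0702; E[X] ≥ 1; first-moment method inconclusive here.


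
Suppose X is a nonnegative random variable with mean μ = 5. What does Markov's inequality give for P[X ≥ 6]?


μ = E[X] = 5, a = 6.
Markov: P[X ≥ 6] ≤ μ/a = (5)/6 = 5/6.
Numerically: ≈ 0.833333.
(Since a = 6 > μ = 5.000000, the bound 5/6 is < 1 and informative.)

P[X ≥ 6] ≤ 5/6 ≈ 0.833333.


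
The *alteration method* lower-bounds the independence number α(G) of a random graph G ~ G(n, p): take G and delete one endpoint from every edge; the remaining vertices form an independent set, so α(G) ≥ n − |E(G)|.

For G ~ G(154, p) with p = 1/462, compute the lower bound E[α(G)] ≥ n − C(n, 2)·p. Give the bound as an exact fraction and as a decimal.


E[|E(G)|] = C(154, 2)·p = 11781 · (1/462) = 51/2.
E[α(G)] ≥ n − E[|E(G)|] = 154 − 51/2 = 257/2.
Numerically: ≈ 128.5000.
(This is only a lower bound; the true E[α(G)] may be larger.)

E[α(G)] ≥ 257/2 ≈ 128.5000.


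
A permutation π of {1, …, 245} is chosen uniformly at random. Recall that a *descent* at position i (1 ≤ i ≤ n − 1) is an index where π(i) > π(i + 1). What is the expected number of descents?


Write X = Σ X_I over i = 1, …, 244, with X_I the indicator of one descent.
There are 244 indicators.
For each fixed i, the pair (π(i), π(i+1)) is a uniformly random ordered pair of distinct values from {1, …, 245}; by symmetry P[π(i) > π(i+1)] = 1/2.
By linearity: E[X] = 244 · (1/2) = (245 − 1) · (1/2) = 122 ≈ 122.00000.

E[X] = 122 = 122.00000.


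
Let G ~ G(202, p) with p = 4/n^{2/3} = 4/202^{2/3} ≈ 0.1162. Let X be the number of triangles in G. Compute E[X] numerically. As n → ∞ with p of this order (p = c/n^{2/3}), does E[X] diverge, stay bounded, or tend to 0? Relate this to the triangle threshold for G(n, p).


Number of potential triangles: C(202, 3) = 1353400.
Each occurs with probability p³ ≈ (0.1162)³ ≈ 1.568474e-03.
By linearity: E[X] = C(202, 3)·p³ ≈ 1353400 · 1.568474e-03 ≈ 2122.7723.
Since α = 2/3 < 1, p = c/n^{2/3} ≫ 1/n is above the triangle threshold p ~ 1/n. Asymptotically E[X] ~ (c³/6)·n^{3(1−α)} = (4³/6)·n^{1} → ∞; triangles are abundant w.h.p.

E[X] ≈ 2122.7723; in regime p = Θ(1/n^{2/3}) E[X] diverges (above the triangle threshold p ~ 1/n).


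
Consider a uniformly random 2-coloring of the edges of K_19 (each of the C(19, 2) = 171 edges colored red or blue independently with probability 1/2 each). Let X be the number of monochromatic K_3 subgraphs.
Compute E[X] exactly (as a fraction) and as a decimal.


Let X = Σ_S X_S over the C(19, 3) = 969 subsets S of size 3, where X_S = 1 if the K_3 on S is monochromatic.
For a fixed S, the K_3 on S has C(3, 2) = 3 edges. P[all 3 edges red] = (1/2)^3, and likewise for blue, so P[monochromatic] = 2·(1/2)^3 = 2^{1 − 3} = 1/4.
By linearity: E[X] = C(19, 3) · 2^{1 − 3} = 969 · 1/4 = 969/4.
Numerically: E[X] ≈ 242.250.

E[X] = C(19,3)·2^(1−C(3,2)) = 969/4 ≈ 242.250.


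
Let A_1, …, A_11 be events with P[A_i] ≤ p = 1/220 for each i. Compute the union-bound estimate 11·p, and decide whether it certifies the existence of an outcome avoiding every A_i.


Union bound: P[∪_{i=1}^{11} A_i] ≤ Σ_i P[A_i] ≤ 11·p = 11·(1/220) = 1/20.
Numerically: 1/20 ≈ 0.0500.
Is 1/20 < 1? YES.
Since P[∪ A_i] ≤ 1/20 < 1, the complement has P[∩ A_i^c] ≥ 1 − 1/20 = 19/20 > 0, so some outcome avoids every A_i.

11·p = 1/20 ≈ 0.0500; existence CERTIFIED by the union bound.


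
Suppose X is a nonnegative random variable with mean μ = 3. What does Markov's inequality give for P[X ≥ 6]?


μ = E[X] = 3, a = 6.
Markov: P[X ≥ 6] ≤ μ/a = (3)/6 = 1/2.
Numerically: ≈ 0.500.
(Since a = 6 > μ = 3.000, the bound 1/2 is < 1 and informative.)

P[X ≥ 6] ≤ 1/2 ≈ 0.500.


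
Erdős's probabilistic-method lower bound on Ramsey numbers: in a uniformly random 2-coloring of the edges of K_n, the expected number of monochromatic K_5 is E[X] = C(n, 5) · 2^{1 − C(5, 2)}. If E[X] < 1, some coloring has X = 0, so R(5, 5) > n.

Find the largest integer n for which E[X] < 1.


We need C(n, 5) · 2^{1 − 10} < 1, i.e. C(n, 5) < 2^{10 − 1} = 512.
Check values of n near the boundary:
  n = 7: C(7, 5) = 21; 21 < 512? YES
  n = 8: C(8, 5) = 56; 56 < 512? YES
  n = 9: C(9, 5) = 126; 126 < 512? YES
  n = 10: C(10, 5) = 252; 252 < 512? YES
  n = 11: C(11, 5) = 462; 462 < 512? YES
  n = 12: C(12, 5) = 792; 792 < 512? NO
The largest n with C(n, 5) < 512 is n = 11 (where E[X] = 231/256 ≈ 0.90234). Hence R(5, 5) > 11, i.e. R(5, 5) ≥ 12.

Largest n = 11; hence R(5, 5) > 11.


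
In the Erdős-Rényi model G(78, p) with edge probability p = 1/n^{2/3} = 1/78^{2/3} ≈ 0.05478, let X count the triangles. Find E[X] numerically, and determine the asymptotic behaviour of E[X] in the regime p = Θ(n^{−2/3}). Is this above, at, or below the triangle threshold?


Number of potential triangles: C(78, 3) = 76076.
Each occurs with probability p³ ≈ (0.05478)³ ≈ 1.643655e-04.
By linearity: E[X] = C(78, 3)·p³ ≈ 76076 · 1.643655e-04 ≈ 12.5043.
Since α = 2/3 < 1, p = c/n^{2/3} ≫ 1/n is above the triangle threshold p ~ 1/n. Asymptotically E[X] ~ (c³/6)·n^{3(1−α)} = (1³/6)·n^{1} → ∞; triangles are abundant w.h.p.

E[X] ≈ 12.5043; in regime p = Θ(1/n^{2/3}) E[X] diverges (above the triangle threshold p ~ 1/n).


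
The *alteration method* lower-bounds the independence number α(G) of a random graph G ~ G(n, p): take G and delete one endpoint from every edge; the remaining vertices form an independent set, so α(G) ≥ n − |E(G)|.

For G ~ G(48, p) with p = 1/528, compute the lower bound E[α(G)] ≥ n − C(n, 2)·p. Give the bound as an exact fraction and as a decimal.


E[|E(G)|] = C(48, 2)·p = 1128 · (1/528) = 47/22.
E[α(G)] ≥ n − E[|E(G)|] = 48 − 47/22 = 1009/22.
Numerically: ≈ 45.863636.
(This is only a lower bound; the true E[α(G)] may be larger.)

E[α(G)] ≥ 1009/22 ≈ 45.863636.


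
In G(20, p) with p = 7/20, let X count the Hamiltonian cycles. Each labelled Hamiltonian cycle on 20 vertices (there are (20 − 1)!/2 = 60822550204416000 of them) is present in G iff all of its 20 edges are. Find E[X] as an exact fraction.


K_20 has (20 − 1)!/2 = 60822550204416000 labelled Hamiltonian cycles.
For each such Hamiltonian cycle H, let X_H = 1 if all 20 edges of H are present in G. Then P[X_H = 1] = p^{20} = (7/20)^{20} = 79792266297612001/104857600000000000000000000.
By linearity: E[X] = Σ_H E[X_H] = 60822550204416000 · p^{20} = 60822550204416000 · 79792266297612001/104857600000000000000000000 = 1184855742873690605203907421/25600000000000000000.
Numerically: E[X] ≈ 4.62834e+07.

E[X] = 60822550204416000 · (7/20)^{20} = 1184855742873690605203907421/25600000000000000000 ≈ 4.62834e+07.


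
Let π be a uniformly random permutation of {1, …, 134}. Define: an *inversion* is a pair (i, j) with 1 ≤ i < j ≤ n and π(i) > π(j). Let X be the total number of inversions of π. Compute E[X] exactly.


Write X = Σ X_I over the C(134, 2) = 8911 pairs i < j, with X_I the indicator of one inversion.
There are 8911 indicators.
For each fixed pair i < j, the values π(i) and π(j) are two distinct elements of {1, …, 134} in uniformly random order; by symmetry P[π(i) > π(j)] = 1/2.
By linearity: E[X] = 8911 · (1/2) = C(134, 2) · (1/2) = 8911/2 = 8911/2 ≈ 4455.500000.

E[X] = 8911/2 = 4455.500000.


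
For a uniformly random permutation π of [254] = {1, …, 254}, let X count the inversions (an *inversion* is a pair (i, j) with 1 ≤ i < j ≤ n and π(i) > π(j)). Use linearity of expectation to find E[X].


Write X = Σ X_I over the C(254, 2) = 32131 pairs i < j, with X_I the indicator of one inversion.
There are 32131 indicators.
For each fixed pair i < j, the values π(i) and π(j) are two distinct elements of {1, …, 254} in uniformly random order; by symmetry P[π(i) > π(j)] = 1/2.
By linearity: E[X] = 32131 · (1/2) = C(254, 2) · (1/2) = 32131/2 = 32131/2 ≈ 16065.500.

E[X] = 32131/2 = 16065.500.


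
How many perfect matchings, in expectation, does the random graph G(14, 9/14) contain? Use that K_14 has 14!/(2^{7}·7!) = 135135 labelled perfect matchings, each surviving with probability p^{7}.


K_14 has 14!/(2^{7}·7!) = 135135 labelled perfect matchings.
For each such perfect matching H, let X_H = 1 if all 7 edges of H are present in G. Then P[X_H = 1] = p^{7} = (9/14)^{7} = 4782969/105413504.
Summing the indicators: E[X] = Σ_H E[X_H] = 135135 · p^{7} = 135135 · 4782969/105413504 = 92335216545/15059072.
Numerically: E[X] ≈ 6.13e+03.

E[X] = 135135 · (9/14)^{7} = 92335216545/15059072 ≈ 6.13e+03.


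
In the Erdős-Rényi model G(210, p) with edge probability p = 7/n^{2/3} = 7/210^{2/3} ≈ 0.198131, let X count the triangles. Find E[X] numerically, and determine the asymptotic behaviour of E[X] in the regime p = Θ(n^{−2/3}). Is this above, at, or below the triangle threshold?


Number of potential triangles: C(210, 3) = 1521520.
Each occurs with probability p³ ≈ (0.198131)³ ≈ 7.77777778e-03.
By linearity: E[X] = C(210, 3)·p³ ≈ 1521520 · 7.77777778e-03 ≈ 11834.044444.
Since α = 2/3 < 1, p = c/n^{2/3} ≫ 1/n is above the triangle threshold p ~ 1/n. Asymptotically E[X] ~ (c³/6)·n^{3(1−α)} = (7³/6)·n^{1} → ∞; triangles are abundant w.h.p.

E[X] ≈ 11834.044444; in regime p = Θ(1/n^{2/3}) E[X] diverges (above the triangle threshold p ~ 1/n).


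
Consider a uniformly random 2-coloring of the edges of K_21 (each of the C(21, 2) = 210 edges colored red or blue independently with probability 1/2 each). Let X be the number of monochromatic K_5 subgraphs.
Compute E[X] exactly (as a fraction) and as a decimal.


Let X = Σ_S X_S over the C(21, 5) = 20349 subsets S of size 5, where X_S = 1 if the K_5 on S is monochromatic.
For a fixed S, the K_5 on S has C(5, 2) = 10 edges. P[all 10 edges red] = (1/2)^10, and likewise for blue, so P[monochromatic] = 2·(1/2)^10 = 2^{1 − 10} = 1/512.
Summing: E[X] = C(21, 5) · 2^{1 − 10} = 20349 · 1/512 = 20349/512.
Numerically: E[X] ≈ 39.74414.

E[X] = C(21,5)·2^(1−C(5,2)) = 20349/512 ≈ 39.74414.


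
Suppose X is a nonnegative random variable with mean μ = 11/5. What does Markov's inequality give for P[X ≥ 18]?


μ = E[X] = 11/5, a = 18.
Markov: P[X ≥ 18] ≤ μ/a = (11/5)/18 = 11/90.
Numerically: ≈ 0.1222.
(Since a = 18 > μ = 2.2000, the bound 11/90 is < 1 and informative.)

P[X ≥ 18] ≤ 11/90 ≈ 0.1222.


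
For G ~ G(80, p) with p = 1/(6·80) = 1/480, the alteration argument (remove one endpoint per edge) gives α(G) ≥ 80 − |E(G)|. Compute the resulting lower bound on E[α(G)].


E[|E(G)|] = C(80, 2)·p = 3160 · (1/480) = 79/12.
E[α(G)] ≥ n − E[|E(G)|] = 80 − 79/12 = 881/12.
Numerically: ≈ 73.4167.
(This is only a lower bound; the true E[α(G)] may be larger.)

E[α(G)] ≥ 881/12 ≈ 73.4167.


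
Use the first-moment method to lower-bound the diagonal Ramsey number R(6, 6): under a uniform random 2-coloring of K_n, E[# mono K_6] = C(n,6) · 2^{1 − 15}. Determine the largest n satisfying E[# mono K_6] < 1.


We need C(n, 6) · 2^{1 − 15} < 1, i.e. C(n, 6) < 2^{15 − 1} = 16384.
Check values of n near the boundary:
  n = 12: C(12, 6) = 924; 924 < 16384? YES
  n = 13: C(13, 6) = 1716; 1716 < 16384? YES
  n = 14: C(14, 6) = 3003; 3003 < 16384? YES
  n = 15: C(15, 6) = 5005; 5005 < 16384? YES
  n = 16: C(16, 6) = 8008; 8008 < 16384? YES
  n = 17: C(17, 6) = 12376; 12376 < 16384? YES
  n = 18: C(18, 6) = 18564; 18564 < 16384? NO
The largest n with C(n, 6) < 16384 is n = 17 (where E[X] = 1547/2048 ≈ 0.7553711). Hence R(6, 6) > 17, i.e. R(6, 6) ≥ 18.

Largest n = 17; hence R(6, 6) > 17.


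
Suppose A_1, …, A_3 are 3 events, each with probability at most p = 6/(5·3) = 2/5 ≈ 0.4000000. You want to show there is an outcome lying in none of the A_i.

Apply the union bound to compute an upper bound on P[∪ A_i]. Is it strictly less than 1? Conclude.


Union bound: P[∪_{i=1}^{3} A_i] ≤ Σ_i P[A_i] ≤ 3·p = 3·(2/5) = 6/5.
Numerically: 6/5 ≈ 1.2000000.
Is 6/5 < 1? NO.
Since the bound 6/5 is ≥ 1, the union bound is uninformative here; it does NOT by itself certify existence.

3·p = 6/5 ≈ 1.2000000; existence NOT certified by the union bound.


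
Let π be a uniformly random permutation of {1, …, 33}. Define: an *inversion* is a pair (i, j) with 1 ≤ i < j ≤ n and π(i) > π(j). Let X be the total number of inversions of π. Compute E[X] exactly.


Write X = Σ X_I over the C(33, 2) = 528 pairs i < j, with X_I the indicator of one inversion.
There are 528 indicators.
For each fixed pair i < j, the values π(i) and π(j) are two distinct elements of {1, …, 33} in uniformly random order; by symmetry P[π(i) > π(j)] = 1/2.
By linearity: E[X] = 528 · (1/2) = C(33, 2) · (1/2) = 528/2 = 264 ≈ 264.000.

E[X] = 264 = 264.000.


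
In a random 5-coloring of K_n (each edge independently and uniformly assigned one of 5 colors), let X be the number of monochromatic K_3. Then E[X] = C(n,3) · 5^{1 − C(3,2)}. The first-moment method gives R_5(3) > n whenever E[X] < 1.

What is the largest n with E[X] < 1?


We need C(n, 3) · 5^{1 − 3} < 1, i.e. C(n, 3) < 5^{3 − 1} = 25.
Check values of n near the boundary:
  n = 3: C(3, 3) = 1; 1 < 25? YES
  n = 4: C(4, 3) = 4; 4 < 25? YES
  n = 5: C(5, 3) = 10; 10 < 25? YES
  n = 6: C(6, 3) = 20; 20 < 25? YES
  n = 7: C(7, 3) = 35; 35 < 25? NO
  n = 8: C(8, 3) = 56; 56 < 25? NO
The largest n with C(n, 3) < 25 is n = 6 (where E[X] = 4/5 ≈ 0.800). Hence R_5(3) > 6, i.e. R_5(3) ≥ 7.

Largest n = 6; hence R_5(3) > 6.


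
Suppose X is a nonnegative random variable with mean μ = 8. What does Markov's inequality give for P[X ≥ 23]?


μ = E[X] = 8, a = 23.
Markov: P[X ≥ 23] ≤ μ/a = (8)/23 = 8/23.
Numerically: ≈ 0.347826.
(Since a = 23 > μ = 8.000000, the bound 8/23 is < 1 and informative.)

P[X ≥ 23] ≤ 8/23 ≈ 0.347826.


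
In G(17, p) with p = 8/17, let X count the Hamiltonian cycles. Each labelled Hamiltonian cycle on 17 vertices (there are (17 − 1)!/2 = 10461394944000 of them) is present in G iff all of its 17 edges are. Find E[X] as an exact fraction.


K_17 has (17 − 1)!/2 = 10461394944000 labelled Hamiltonian cycles.
For each such Hamiltonian cycle H, let X_H = 1 if all 17 edges of H are present in G. Then P[X_H = 1] = p^{17} = (8/17)^{17} = 2251799813685248/827240261886336764177.
By linearity of expectation: E[X] = Σ_H E[X_H] = 10461394944000 · p^{17} = 10461394944000 · 2251799813685248/827240261886336764177 = 23556967185786995434586112000/827240261886336764177.
Numerically: E[X] ≈ 2.84766e+07.

E[X] = 10461394944000 · (8/17)^{17} = 23556967185786995434586112000/827240261886336764177 ≈ 2.84766e+07.


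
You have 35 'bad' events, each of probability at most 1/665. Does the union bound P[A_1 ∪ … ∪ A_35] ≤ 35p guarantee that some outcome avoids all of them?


Union bound: P[∪_{i=1}^{35} A_i] ≤ Σ_i P[A_i] ≤ 35·p = 35·(1/665) = 1/19.
Numerically: 1/19 ≈ 0.05263.
Is 1/19 < 1? YES.
Since P[∪ A_i] ≤ 1/19 < 1, the complement has P[∩ A_i^c] ≥ 1 − 1/19 = 18/19 > 0, so some outcome avoids every A_i.

35·p = 1/19 ≈ 0.05263; existence CERTIFIED by the union bound.


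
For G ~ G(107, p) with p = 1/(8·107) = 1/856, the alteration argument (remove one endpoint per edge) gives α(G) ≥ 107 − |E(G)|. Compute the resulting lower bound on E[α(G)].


E[|E(G)|] = C(107, 2)·p = 5671 · (1/856) = 53/8.
E[α(G)] ≥ n − E[|E(G)|] = 107 − 53/8 = 803/8.
Numerically: ≈ 100.375.
(This is only a lower bound; the true E[α(G)] may be larger.)

E[α(G)] ≥ 803/8 ≈ 100.375.


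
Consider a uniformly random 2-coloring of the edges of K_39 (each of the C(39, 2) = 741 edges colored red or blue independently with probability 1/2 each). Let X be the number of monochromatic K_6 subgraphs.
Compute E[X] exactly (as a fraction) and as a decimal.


Let X = Σ_S X_S over the C(39, 6) = 3262623 subsets S of size 6, where X_S = 1 if the K_6 on S is monochromatic.
For a fixed S, the K_6 on S has C(6, 2) = 15 edges. P[all 15 edges red] = (1/2)^15, and likewise for blue, so P[monochromatic] = 2·(1/2)^15 = 2^{1 − 15} = 1/16384.
By linearity of expectation: E[X] = C(39, 6) · 2^{1 − 15} = 3262623 · 1/16384 = 3262623/16384.
Numerically: E[X] ≈ 199.13470.

E[X] = C(39,6)·2^(1−C(6,2)) = 3262623/16384 ≈ 199.13470.


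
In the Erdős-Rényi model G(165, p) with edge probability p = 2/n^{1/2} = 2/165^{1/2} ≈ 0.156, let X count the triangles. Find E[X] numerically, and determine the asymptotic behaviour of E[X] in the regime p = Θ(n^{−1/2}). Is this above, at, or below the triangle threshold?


Number of potential triangles: C(165, 3) = 735130.
Each occurs with probability p³ ≈ (0.156)³ ≈ 3.77454e-03.
By linearity: E[X] = C(165, 3)·p³ ≈ 735130 · 3.77454e-03 ≈ 2774.778.
Since α = 1/2 < 1, p = c/n^{1/2} ≫ 1/n is above the triangle threshold p ~ 1/n. Asymptotically E[X] ~ (c³/6)·n^{3(1−α)} = (2³/6)·n^{1.5} → ∞; triangles are abundant w.h.p.

E[X] ≈ 2774.778; in regime p = Θ(1/n^{1/2}) E[X] diverges (above the triangle threshold p ~ 1/n).


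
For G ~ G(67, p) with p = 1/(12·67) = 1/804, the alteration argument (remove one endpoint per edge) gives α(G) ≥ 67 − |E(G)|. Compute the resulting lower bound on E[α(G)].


E[|E(G)|] = C(67, 2)·p = 2211 · (1/804) = 11/4.
E[α(G)] ≥ n − E[|E(G)|] = 67 − 11/4 = 257/4.
Numerically: ≈ 64.25000.
(This is only a lower bound; the true E[α(G)] may be larger.)

E[α(G)] ≥ 257/4 ≈ 64.25000.


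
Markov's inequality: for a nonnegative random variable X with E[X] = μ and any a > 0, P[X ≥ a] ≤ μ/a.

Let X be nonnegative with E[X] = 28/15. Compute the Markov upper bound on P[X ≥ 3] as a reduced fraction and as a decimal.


μ = E[X] = 28/15, a = 3.
Markov: P[X ≥ 3] ≤ μ/a = (28/15)/3 = 28/45.
Numerically: ≈ 0.622222.
(Since a = 3 > μ = 1.866667, the bound 28/45 is < 1 and informative.)

P[X ≥ 3] ≤ 28/45 ≈ 0.622222.


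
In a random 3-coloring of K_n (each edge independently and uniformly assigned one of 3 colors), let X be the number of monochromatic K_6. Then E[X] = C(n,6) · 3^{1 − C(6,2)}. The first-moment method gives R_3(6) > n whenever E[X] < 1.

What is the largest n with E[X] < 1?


We need C(n, 6) · 3^{1 − 15} < 1, i.e. C(n, 6) < 3^{15 − 1} = 4782969.
Check values of n near the boundary:
  n = 39: C(39, 6) = 3262623; 3262623 < 4782969? YES
  n = 40: C(40, 6) = 3838380; 3838380 < 4782969? YES
  n = 41: C(41, 6) = 4496388; 4496388 < 4782969? YES
  n = 42: C(42, 6) = 5245786; 5245786 < 4782969? NO
The largest n with C(n, 6) < 4782969 is n = 41 (where E[X] = 1498796/1594323 ≈ 0.9401). Hence R_3(6) > 41, i.e. R_3(6) ≥ 42.

Largest n = 41; hence R_3(6) > 41.


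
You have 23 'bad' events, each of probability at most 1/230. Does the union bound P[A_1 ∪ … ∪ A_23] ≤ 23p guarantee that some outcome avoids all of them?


Union bound: P[∪_{i=1}^{23} A_i] ≤ Σ_i P[A_i] ≤ 23·p = 23·(1/230) = 1/10.
Numerically: 1/10 ≈ 0.10000.
Is 1/10 < 1? YES.
Since P[∪ A_i] ≤ 1/10 < 1, the complement has P[∩ A_i^c] ≥ 1 − 1/10 = 9/10 > 0, so some outcome avoids every A_i.

23·p = 1/10 ≈ 0.10000; existence CERTIFIED by the union bound.


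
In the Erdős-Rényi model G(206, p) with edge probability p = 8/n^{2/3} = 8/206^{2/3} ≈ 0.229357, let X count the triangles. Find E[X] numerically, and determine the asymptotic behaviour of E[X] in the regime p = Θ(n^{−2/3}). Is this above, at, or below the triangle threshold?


Number of potential triangles: C(206, 3) = 1435820.
Each occurs with probability p³ ≈ (0.229357)³ ≈ 1.20652276e-02.
By linearity: E[X] = C(206, 3)·p³ ≈ 1435820 · 1.20652276e-02 ≈ 17323.495146.
Since α = 2/3 < 1, p = c/n^{2/3} ≫ 1/n is above the triangle threshold p ~ 1/n. Asymptotically E[X] ~ (c³/6)·n^{3(1−α)} = (8³/6)·n^{1} → ∞; triangles are abundant w.h.p.

E[X] ≈ 17323.495146; in regime p = Θ(1/n^{2/3}) E[X] diverges (above the triangle threshold p ~ 1/n).


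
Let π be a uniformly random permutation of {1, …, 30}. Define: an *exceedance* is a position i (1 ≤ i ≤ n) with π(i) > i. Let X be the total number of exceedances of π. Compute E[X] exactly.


Write X = Σ_{i=1}^{30} X_i, where X_i = 1_{π(i) > i}.
For each fixed i, π(i) is uniform over {1, …, 30} (marginal of a uniform permutation), so P[π(i) > i] = (n − i)/n. Summing: Σ_{i=1}^{30} (n − i)/n = (0 + 1 + … + 29)/30 = 30(30 − 1)/(2·30) = (30 − 1)/2.
Hence E[X] = Σ_{i=1}^{30} (30 − i)/30 = 29/2 ≈ 14.50000.

E[X] = 29/2 = 14.50000.


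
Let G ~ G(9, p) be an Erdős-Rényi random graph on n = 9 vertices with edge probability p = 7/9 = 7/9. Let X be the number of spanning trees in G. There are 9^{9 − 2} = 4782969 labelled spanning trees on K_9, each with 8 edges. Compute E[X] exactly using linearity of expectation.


K_9 has 9^{9 − 2} = 4782969 labelled spanning trees.
For each such spanning tree H, let X_H = 1 if all 8 edges of H are present in G. Then P[X_H = 1] = p^{8} = (7/9)^{8} = 5764801/43046721.
By linearity: E[X] = Σ_H E[X_H] = 4782969 · p^{8} = 4782969 · 5764801/43046721 = 5764801/9.
Numerically: E[X] ≈ 6.41e+05.

E[X] = 4782969 · (7/9)^{8} = 5764801/9 ≈ 6.41e+05.


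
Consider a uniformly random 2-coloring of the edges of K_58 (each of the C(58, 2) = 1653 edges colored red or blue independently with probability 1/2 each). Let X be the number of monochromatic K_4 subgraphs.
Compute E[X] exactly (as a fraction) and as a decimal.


Let X = Σ_S X_S over the C(58, 4) = 424270 subsets S of size 4, where X_S = 1 if the K_4 on S is monochromatic.
For a fixed S, the K_4 on S has C(4, 2) = 6 edges. P[all 6 edges red] = (1/2)^6, and likewise for blue, so P[monochromatic] = 2·(1/2)^6 = 2^{1 − 6} = 1/32.
By linearity: E[X] = C(58, 4) · 2^{1 − 6} = 424270 · 1/32 = 212135/16.
Numerically: E[X] ≈ 13258.437500.

E[X] = C(58,4)·2^(1−C(4,2)) = 212135/16 ≈ 13258.437500.


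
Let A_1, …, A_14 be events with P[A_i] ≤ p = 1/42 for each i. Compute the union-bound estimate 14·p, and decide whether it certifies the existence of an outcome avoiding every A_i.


Union bound: P[∪_{i=1}^{14} A_i] ≤ Σ_i P[A_i] ≤ 14·p = 14·(1/42) = 1/3.
Numerically: 1/3 ≈ 0.333333.
Is 1/3 < 1? YES.
Since P[∪ A_i] ≤ 1/3 < 1, the complement has P[∩ A_i^c] ≥ 1 − 1/3 = 2/3 > 0, so some outcome avoids every A_i.

14·p = 1/3 ≈ 0.333333; existence CERTIFIED by the union bound.


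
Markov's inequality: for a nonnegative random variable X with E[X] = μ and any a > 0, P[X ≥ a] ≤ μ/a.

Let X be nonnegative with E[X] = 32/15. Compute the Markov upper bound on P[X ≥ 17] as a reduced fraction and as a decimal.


μ = E[X] = 32/15, a = 17.
Markov: P[X ≥ 17] ≤ μ/a = (32/15)/17 = 32/255.
Numerically: ≈ 0.1255.
(Since a = 17 > μ = 2.1333, the bound 32/255 is < 1 and informative.)

P[X ≥ 17] ≤ 32/255 ≈ 0.1255.


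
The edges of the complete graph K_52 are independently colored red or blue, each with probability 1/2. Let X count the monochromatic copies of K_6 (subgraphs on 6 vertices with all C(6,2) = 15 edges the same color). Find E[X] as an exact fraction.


Let X = Σ_S X_S over the C(52, 6) = 20358520 subsets S of size 6, where X_S = 1 if the K_6 on S is monochromatic.
For a fixed S, the K_6 on S has C(6, 2) = 15 edges. P[all 15 edges red] = (1/2)^15, and likewise for blue, so P[monochromatic] = 2·(1/2)^15 = 2^{1 − 15} = 1/16384.
By linearity: E[X] = C(52, 6) · 2^{1 − 15} = 20358520 · 1/16384 = 2544815/2048.
Numerically: E[X] ≈ 1242.58545.

E[X] = C(52,6)·2^(1−C(6,2)) = 2544815/2048 ≈ 1242.58545.


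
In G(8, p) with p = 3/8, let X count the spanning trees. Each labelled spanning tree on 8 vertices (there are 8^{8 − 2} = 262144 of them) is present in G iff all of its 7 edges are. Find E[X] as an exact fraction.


K_8 has 8^{8 − 2} = 262144 labelled spanning trees.
For each such spanning tree H, let X_H = 1 if all 7 edges of H are present in G. Then P[X_H = 1] = p^{7} = (3/8)^{7} = 2187/2097152.
Summing the indicators: E[X] = Σ_H E[X_H] = 262144 · p^{7} = 262144 · 2187/2097152 = 2187/8.
Numerically: E[X] ≈ 273.4.

E[X] = 262144 · (3/8)^{7} = 2187/8 ≈ 273.4.


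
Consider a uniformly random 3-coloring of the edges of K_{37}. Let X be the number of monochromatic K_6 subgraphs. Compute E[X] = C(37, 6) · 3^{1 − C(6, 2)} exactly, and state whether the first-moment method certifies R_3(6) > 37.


E[X] = C(37, 6) · 3^{1 − 15} = 2324784 · 3^{−14} = 2324784/4782969.
As a reduced fraction: E[X] = 774928/1594323 ≈ 0.486055.
Is E[X] < 1? YES.
Since E[X] < 1, there exists a 3-coloring of K_{37} with no monochromatic K_6; hence R_3(6) > 37.

E[X] = 774928/1594323 ≈ 0.486055; E[X] < 1, so R_3(6) > 37.


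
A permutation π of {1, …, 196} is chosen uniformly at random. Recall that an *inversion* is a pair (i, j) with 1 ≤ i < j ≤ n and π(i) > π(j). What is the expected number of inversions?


Write X = Σ X_I over the C(196, 2) = 19110 pairs i < j, with X_I the indicator of one inversion.
There are 19110 indicators.
For each fixed pair i < j, the values π(i) and π(j) are two distinct elements of {1, …, 196} in uniformly random order; by symmetry P[π(i) > π(j)] = 1/2.
By linearity: E[X] = 19110 · (1/2) = C(196, 2) · (1/2) = 19110/2 = 9555 ≈ 9555.000.

E[X] = 9555 = 9555.000.


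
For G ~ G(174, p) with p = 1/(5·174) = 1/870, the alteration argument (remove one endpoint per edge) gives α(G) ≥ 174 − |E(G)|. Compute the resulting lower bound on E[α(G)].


E[|E(G)|] = C(174, 2)·p = 15051 · (1/870) = 173/10.
E[α(G)] ≥ n − E[|E(G)|] = 174 − 173/10 = 1567/10.
Numerically: ≈ 156.700000.
(This is only a lower bound; the true E[α(G)] may be larger.)

E[α(G)] ≥ 1567/10 ≈ 156.700000.


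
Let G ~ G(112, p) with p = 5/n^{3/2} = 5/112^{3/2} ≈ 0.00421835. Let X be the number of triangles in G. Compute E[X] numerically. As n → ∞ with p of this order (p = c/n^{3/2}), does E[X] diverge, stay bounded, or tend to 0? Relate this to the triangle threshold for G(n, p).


Number of potential triangles: C(112, 3) = 227920.
Each occurs with probability p³ ≈ (0.00421835)³ ≈ 7.50635174e-08.
By linearity: E[X] = C(112, 3)·p³ ≈ 227920 · 7.50635174e-08 ≈ 0.017108.
Since α = 3/2 > 1, p = c/n^{3/2} = o(1/n) is below the triangle threshold p ~ 1/n. Asymptotically E[X] ~ (c³/6)·n^{3(1−α)} = (5³/6)·n^{-1.5} → 0, so by Markov's inequality G has no triangles w.h.p.

E[X] ≈ 0.017108; in regime p = Θ(1/n^{3/2}) E[X] tends to 0 (below the triangle threshold p ~ 1/n).


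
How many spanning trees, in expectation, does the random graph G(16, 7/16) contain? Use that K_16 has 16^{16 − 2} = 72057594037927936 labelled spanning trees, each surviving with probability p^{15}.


K_16 has 16^{16 − 2} = 72057594037927936 labelled spanning trees.
For each such spanning tree H, let X_H = 1 if all 15 edges of H are present in G. Then P[X_H = 1] = p^{15} = (7/16)^{15} = 4747561509943/1152921504606846976.
By linearity of expectation: E[X] = Σ_H E[X_H] = 72057594037927936 · p^{15} = 72057594037927936 · 4747561509943/1152921504606846976 = 4747561509943/16.
Numerically: E[X] ≈ 2.967e+11.

E[X] = 72057594037927936 · (7/16)^{15} = 4747561509943/16 ≈ 2.967e+11.


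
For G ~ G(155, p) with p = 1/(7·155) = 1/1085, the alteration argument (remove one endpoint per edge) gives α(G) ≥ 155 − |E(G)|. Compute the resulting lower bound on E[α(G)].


E[|E(G)|] = C(155, 2)·p = 11935 · (1/1085) = 11.
E[α(G)] ≥ n − E[|E(G)|] = 155 − 11 = 144.
Numerically: ≈ 144.00000.
(This is only a lower bound; the true E[α(G)] may be larger.)

E[α(G)] ≥ 144 ≈ 144.00000.


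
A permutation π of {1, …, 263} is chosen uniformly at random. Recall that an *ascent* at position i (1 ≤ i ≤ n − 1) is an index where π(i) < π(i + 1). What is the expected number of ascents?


Write X = Σ X_I over i = 1, …, 262, with X_I the indicator of one ascent.
There are 262 indicators.
For each fixed i, the pair (π(i), π(i+1)) is a uniformly random ordered pair of distinct values from {1, …, 263}; by symmetry P[π(i) < π(i+1)] = 1/2.
By linearity: E[X] = 262 · (1/2) = (263 − 1) · (1/2) = 131 ≈ 131.000.

E[X] = 131 = 131.000.


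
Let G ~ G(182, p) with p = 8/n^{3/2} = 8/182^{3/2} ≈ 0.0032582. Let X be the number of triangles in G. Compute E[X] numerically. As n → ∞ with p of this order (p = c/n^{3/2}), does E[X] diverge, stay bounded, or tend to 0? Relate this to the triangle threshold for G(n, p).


Number of potential triangles: C(182, 3) = 988260.
Each occurs with probability p³ ≈ (0.0032582)³ ≈ 3.4589853e-08.
By linearity: E[X] = C(182, 3)·p³ ≈ 988260 · 3.4589853e-08 ≈ 0.03418.
Since α = 3/2 > 1, p = c/n^{3/2} = o(1/n) is below the triangle threshold p ~ 1/n. Asymptotically E[X] ~ (c³/6)·n^{3(1−α)} = (8³/6)·n^{-1.5} → 0, so by Markov's inequality G has no triangles w.h.p.

E[X] ≈ 0.03418; in regime p = Θ(1/n^{3/2}) E[X] tends to 0 (below the triangle threshold p ~ 1/n).


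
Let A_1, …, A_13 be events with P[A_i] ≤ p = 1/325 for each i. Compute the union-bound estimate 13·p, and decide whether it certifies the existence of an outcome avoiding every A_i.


Union bound: P[∪_{i=1}^{13} A_i] ≤ Σ_i P[A_i] ≤ 13·p = 13·(1/325) = 1/25.
Numerically: 1/25 ≈ 0.0400000.
Is 1/25 < 1? YES.
Since P[∪ A_i] ≤ 1/25 < 1, the complement has P[∩ A_i^c] ≥ 1 − 1/25 = 24/25 > 0, so some outcome avoids every A_i.

13·p = 1/25 ≈ 0.0400000; existence CERTIFIED by the union bound.


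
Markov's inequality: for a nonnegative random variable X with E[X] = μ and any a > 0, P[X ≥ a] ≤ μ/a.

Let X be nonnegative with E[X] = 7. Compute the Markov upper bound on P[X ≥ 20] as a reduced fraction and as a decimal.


μ = E[X] = 7, a = 20.
Markov: P[X ≥ 20] ≤ μ/a = (7)/20 = 7/20.
Numerically: ≈ 0.350.
(Since a = 20 > μ = 7.000, the bound 7/20 is < 1 and informative.)

P[X ≥ 20] ≤ 7/20 ≈ 0.350.


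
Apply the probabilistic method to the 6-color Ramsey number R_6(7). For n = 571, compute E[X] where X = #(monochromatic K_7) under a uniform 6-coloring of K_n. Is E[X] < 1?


E[X] = C(571, 7) · 6^{1 − 21} = 3784329711421830 · 6^{−20} = 3784329711421830/3656158440062976.
As a reduced fraction: E[X] = 70080179841145/67706637778944 ≈ 1.03506.
Is E[X] < 1? NO.
Since E[X] ≥ 1, the first-moment bound is inconclusive at n = 571; it does NOT by itself certify R_6(7) > 571.

E[X] = 70080179841145/67706637778944 ≈ 1.03506; E[X] ≥ 1; first-moment method inconclusive here.


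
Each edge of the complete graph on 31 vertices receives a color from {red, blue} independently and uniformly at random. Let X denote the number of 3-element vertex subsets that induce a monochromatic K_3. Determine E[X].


Let X = Σ_S X_S over the C(31, 3) = 4495 subsets S of size 3, where X_S = 1 if the K_3 on S is monochromatic.
For a fixed S, the K_3 on S has C(3, 2) = 3 edges. P[all 3 edges red] = (1/2)^3, and likewise for blue, so P[monochromatic] = 2·(1/2)^3 = 2^{1 − 3} = 1/4.
By linearity: E[X] = C(31, 3) · 2^{1 − 3} = 4495 · 1/4 = 4495/4.
Numerically: E[X] ≈ 1123.7500.

E[X] = C(31,3)·2^(1−C(3,2)) = 4495/4 ≈ 1123.7500.


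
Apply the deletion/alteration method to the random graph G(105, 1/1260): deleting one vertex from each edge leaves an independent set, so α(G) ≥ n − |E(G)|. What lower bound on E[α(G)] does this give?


E[|E(G)|] = C(105, 2)·p = 5460 · (1/1260) = 13/3.
E[α(G)] ≥ n − E[|E(G)|] = 105 − 13/3 = 302/3.
Numerically: ≈ 100.667.
(This is only a lower bound; the true E[α(G)] may be larger.)

E[α(G)] ≥ 302/3 ≈ 100.667.


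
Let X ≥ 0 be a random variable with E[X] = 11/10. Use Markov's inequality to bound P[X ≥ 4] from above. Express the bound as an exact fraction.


μ = E[X] = 11/10, a = 4.
Markov: P[X ≥ 4] ≤ μ/a = (11/10)/4 = 11/40.
Numerically: ≈ 0.27500.
(Since a = 4 > μ = 1.10000, the bound 11/40 is < 1 and informative.)

P[X ≥ 4] ≤ 11/40 ≈ 0.27500.


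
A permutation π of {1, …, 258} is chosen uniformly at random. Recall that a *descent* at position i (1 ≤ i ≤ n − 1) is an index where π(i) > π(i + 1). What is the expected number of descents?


Write X = Σ X_I over i = 1, …, 257, with X_I the indicator of one descent.
There are 257 indicators.
For each fixed i, the pair (π(i), π(i+1)) is a uniformly random ordered pair of distinct values from {1, …, 258}; by symmetry P[π(i) > π(i+1)] = 1/2.
By linearity: E[X] = 257 · (1/2) = (258 − 1) · (1/2) = 257/2 ≈ 128.50000.

E[X] = 257/2 = 128.50000.


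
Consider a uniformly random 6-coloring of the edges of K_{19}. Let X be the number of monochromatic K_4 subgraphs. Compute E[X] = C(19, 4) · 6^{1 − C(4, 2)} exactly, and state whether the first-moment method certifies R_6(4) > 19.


E[X] = C(19, 4) · 6^{1 − 6} = 3876 · 6^{−5} = 3876/7776.
As a reduced fraction: E[X] = 323/648 ≈ 0.498457.
Is E[X] < 1? YES.
Since E[X] < 1, there exists a 6-coloring of K_{19} with no monochromatic K_4; hence R_6(4) > 19.

E[X] = 323/648 ≈ 0.498457; E[X] < 1, so R_6(4) > 19.
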